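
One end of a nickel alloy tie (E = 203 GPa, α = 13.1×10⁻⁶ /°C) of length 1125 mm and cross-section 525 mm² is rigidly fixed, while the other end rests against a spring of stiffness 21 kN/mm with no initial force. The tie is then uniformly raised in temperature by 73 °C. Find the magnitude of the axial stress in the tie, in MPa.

σ ≈ 35.2 MPa (compressive)

If the spring were absent the tie would lengthen by αΔT L = 13.1×10⁻⁶ × 73 × 1125 = 1.076 mm.
With a force P in the spring, the elastic change of the tie is PL/(AE) and that of the spring is P/k; compatibility requires their sum to equal δ_free.
P [ L/(AE) + 1/k ] = δ_free → P [ 1125/(525×203×10³) + 1/(21×10³) ] = 1.076.
P = 1.076 / 5.817×10⁻⁵ = 18490 N.
σ = P/A = 18490/525 = 35.23 MPa.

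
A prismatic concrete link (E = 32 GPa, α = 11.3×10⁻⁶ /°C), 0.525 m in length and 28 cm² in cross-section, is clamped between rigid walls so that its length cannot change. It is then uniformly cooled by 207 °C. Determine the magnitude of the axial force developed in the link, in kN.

Full restraint means ε = 0, so the stress is σ = EαΔT = 32×10³ × 11.3×10⁻⁶ × 207 = 74.85 MPa.
P = AEαΔT = 2800 × 32×10³ × 11.3×10⁻⁶ × 207 = 209.6 kN (tensile).

P ≈ 210 kN (tensile)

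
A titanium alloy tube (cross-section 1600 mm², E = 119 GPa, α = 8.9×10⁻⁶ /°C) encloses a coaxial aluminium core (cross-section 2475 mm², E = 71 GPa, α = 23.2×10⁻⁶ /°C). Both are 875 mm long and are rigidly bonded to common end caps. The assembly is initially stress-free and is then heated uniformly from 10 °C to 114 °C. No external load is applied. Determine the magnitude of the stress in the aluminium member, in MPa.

Both members must finish at the same length. With the larger α, the aluminium tends to over-expand; the plates restrain it, putting the aluminium in compression and the titanium alloy in tension. With no external load the two internal forces are equal and opposite, magnitude P.
Equating the net (thermal + elastic) strains gives |α₁ − α₂|·ΔT = P·[1/(A₁E₁) + 1/(A₂E₂)].
|α₁ − α₂|·ΔT = 14.3×10⁻⁶ × 104 = 0.001487.
1/(A₁E₁) + 1/(A₂E₂) = 1/(1600×119×10³) + 1/(2475×71×10³) = 1.094×10⁻⁸ N⁻¹.
P = 0.001487 / 1.094×10⁻⁸ = 135900 N = 135.9 kN.
σ_{aluminium} = P/A₂ = 135900/2475 = 54.91 MPa, compressive.

σ ≈ 54.9 MPa (compressive)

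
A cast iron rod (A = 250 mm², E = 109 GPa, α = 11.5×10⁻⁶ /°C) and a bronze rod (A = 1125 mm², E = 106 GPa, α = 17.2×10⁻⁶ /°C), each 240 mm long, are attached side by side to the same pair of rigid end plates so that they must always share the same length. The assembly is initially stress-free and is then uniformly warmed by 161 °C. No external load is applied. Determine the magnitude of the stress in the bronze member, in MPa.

σ ≈ 18.1 MPa (compressive)

The bronze has the larger α, so on heating it would change length more than the cast iron if both were free. The rigid plates force a common final length, so the bronze is put into compression and the cast iron into tension, with equal and opposite forces P (no external load).
Setting the final lengths equal and cancelling L: (α₁ − α₂)ΔT = P/(A₁E₁) + P/(A₂E₂).
|α₁ − α₂|·ΔT = 5.7×10⁻⁶ × 161 = 0.0009177.
1/(A₁E₁) + 1/(A₂E₂) = 1/(250×109×10³) + 1/(1125×106×10³) = 4.508×10⁻⁸ N⁻¹.
So P = 0.0009177 / 4.508×10⁻⁸ = 20.36 kN.
σ_{bronze} = P/A₂ = 20360/1125 = 18.09 MPa, compressive.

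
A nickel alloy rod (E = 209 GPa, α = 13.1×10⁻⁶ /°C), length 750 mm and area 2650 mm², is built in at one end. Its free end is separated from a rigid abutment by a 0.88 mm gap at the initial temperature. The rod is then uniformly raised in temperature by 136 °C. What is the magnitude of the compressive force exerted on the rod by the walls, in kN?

P ≈ 337 kN

Unrestrained expansion: δ_free = αΔT L = 13.1×10⁻⁶ × 136 × 750 = 1.336 mm.
This exceeds the 0.88 mm gap, so the wall pushes back. The portion of expansion that must be recovered elastically is δ_free − gap = 1.336 − 0.88 = 0.4562 mm.
So σ = E(δ_free − g)/L = 209×10³ × 0.4562/750 = 127.1 MPa.
Force on the wall = σA = 127.1 × 2650 mm² = 336.9 kN.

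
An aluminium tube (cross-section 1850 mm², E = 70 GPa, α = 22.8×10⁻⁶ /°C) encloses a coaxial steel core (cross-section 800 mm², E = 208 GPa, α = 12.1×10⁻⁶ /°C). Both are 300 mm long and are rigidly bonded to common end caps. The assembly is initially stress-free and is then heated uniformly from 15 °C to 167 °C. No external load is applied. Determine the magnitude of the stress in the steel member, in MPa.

Both members must finish at the same length. With the larger α, the aluminium tends to over-expand; the plates restrain it, putting the aluminium in compression and the steel in tension. With no external load the two internal forces are equal and opposite, magnitude P.
Equating the net (thermal + elastic) strains gives |α₁ − α₂|·ΔT = P·[1/(A₁E₁) + 1/(A₂E₂)].
|α₁ − α₂|·ΔT = 10.7×10⁻⁶ × 152 = 0.001626.
1/(A₁E₁) + 1/(A₂E₂) = 1/(1850×70×10³) + 1/(800×208×10³) = 1.373×10⁻⁸ N⁻¹.
P = 0.001626 / 1.373×10⁻⁸ = 118400 N = 118.4 kN.
σ_{steel} = P/A₂ = 118400/800 = 148.1 MPa, tensile.

σ ≈ 148 MPa (tensile)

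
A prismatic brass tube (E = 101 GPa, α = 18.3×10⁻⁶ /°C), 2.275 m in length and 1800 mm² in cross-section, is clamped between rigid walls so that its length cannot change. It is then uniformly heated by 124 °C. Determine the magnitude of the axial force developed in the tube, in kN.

The ends cannot move, so σ = EαΔT = 101×10³ × 18.3×10⁻⁶ × 124 = 229.2 MPa.
Axial force P = σA = 229.2 × 1800 = 412500 N = 412.5 kN, compressive.

P ≈ 413 kN (compressive)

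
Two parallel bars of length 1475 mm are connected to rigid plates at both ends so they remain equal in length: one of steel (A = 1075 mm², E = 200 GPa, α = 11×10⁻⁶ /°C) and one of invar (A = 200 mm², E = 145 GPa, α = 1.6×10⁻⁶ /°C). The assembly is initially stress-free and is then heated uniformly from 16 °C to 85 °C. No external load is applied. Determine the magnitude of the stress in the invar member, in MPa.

σ ≈ 82.9 MPa (tensile)

Both members must finish at the same length. With the larger α, the steel tends to over-expand; the plates restrain it, putting the steel in compression and the invar in tension. With no external load the two internal forces are equal and opposite, magnitude P.
Setting the final lengths equal and cancelling L: (α₁ − α₂)ΔT = P/(A₁E₁) + P/(A₂E₂).
|α₁ − α₂|·ΔT = 9.4×10⁻⁶ × 69 = 0.0006486.
1/(A₁E₁) + 1/(A₂E₂) = 1/(1075×200×10³) + 1/(200×145×10³) = 3.913×10⁻⁸ N⁻¹.
So P = 0.0006486 / 3.913×10⁻⁸ = 16.57 kN.
σ_{invar} = P/A₂ = 16570/200 = 82.87 MPa, tensile.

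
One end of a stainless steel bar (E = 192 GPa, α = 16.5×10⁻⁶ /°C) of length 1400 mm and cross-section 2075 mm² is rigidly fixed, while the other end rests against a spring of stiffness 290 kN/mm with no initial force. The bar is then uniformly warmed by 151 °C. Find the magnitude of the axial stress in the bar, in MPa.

If the spring were absent the bar would lengthen by αΔT L = 16.5×10⁻⁶ × 151 × 1400 = 3.488 mm.
With a force P in the spring, the elastic change of the bar is PL/(AE) and that of the spring is P/k; compatibility requires their sum to equal δ_free.
So P = δ_free / [L/(AE) + 1/k] = 3.488 / [ 1400/(2075×192×10³) + 1/(290×10³) ].
P = 3.488 / 6.962×10⁻⁶ = 501000 N.
σ = P/A = 501000/2075 = 241.4 MPa.

σ ≈ 241 MPa (compressive)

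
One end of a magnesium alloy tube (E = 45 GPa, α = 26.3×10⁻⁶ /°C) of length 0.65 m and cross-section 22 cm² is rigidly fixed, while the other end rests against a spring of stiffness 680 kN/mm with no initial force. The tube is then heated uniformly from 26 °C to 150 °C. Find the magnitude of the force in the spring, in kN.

P ≈ 264 kN

The unrestrained thermal change is αΔT L = 26.3×10⁻⁶ × 124 × 650 = 2.12 mm.
Let P be the compressive force at the spring. The tube shortens elastically by PL/(AE) and the spring compresses by P/k; together these equal δ_free.
So P = δ_free / [L/(AE) + 1/k] = 2.12 / [ 650/(2200×45×10³) + 1/(680×10³) ].
P = 2.12 / 8.036×10⁻⁶ = 263800 N.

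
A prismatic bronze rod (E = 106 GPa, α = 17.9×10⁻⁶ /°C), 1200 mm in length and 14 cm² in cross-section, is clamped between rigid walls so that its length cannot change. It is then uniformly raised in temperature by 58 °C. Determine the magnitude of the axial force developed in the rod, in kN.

P ≈ 154 kN (compressive)

Full restraint means ε = 0, so the stress is σ = EαΔT = 106×10³ × 17.9×10⁻⁶ × 58 = 110 MPa.
Axial force P = σA = 110 × 1400 = 154100 N = 154.1 kN, compressive.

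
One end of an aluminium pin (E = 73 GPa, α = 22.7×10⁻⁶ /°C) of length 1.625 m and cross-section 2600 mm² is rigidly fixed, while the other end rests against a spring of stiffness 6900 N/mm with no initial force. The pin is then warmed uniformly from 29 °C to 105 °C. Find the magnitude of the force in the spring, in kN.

If the spring were absent the pin would lengthen by αΔT L = 22.7×10⁻⁶ × 76 × 1625 = 2.803 mm.
With a force P in the spring, the elastic change of the pin is PL/(AE) and that of the spring is P/k; compatibility requires their sum to equal δ_free.
So P = δ_free / [L/(AE) + 1/k] = 2.803 / [ 1625/(2600×73×10³) + 1/(6900) ].
P = 2.803 / 0.0001535 = 18260 N.

P ≈ 18.3 kN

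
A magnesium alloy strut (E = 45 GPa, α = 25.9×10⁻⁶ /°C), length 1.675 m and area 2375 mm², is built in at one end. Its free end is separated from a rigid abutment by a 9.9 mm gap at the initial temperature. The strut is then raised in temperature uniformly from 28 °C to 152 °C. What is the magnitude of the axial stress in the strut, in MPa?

If the wall were absent the strut would grow by αΔT L = 25.9×10⁻⁶ × 124 × 1675 = 5.379 mm.
This is smaller than the 9.9 mm clearance, so the strut expands freely without reaching the stop — the stress is zero.

σ ≈ 0 MPa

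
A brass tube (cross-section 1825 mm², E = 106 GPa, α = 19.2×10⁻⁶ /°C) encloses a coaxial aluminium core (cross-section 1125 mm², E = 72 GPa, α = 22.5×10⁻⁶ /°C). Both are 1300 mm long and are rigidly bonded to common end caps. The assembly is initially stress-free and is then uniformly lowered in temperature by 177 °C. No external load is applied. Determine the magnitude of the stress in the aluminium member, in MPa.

σ ≈ 29.6 MPa (tensile)

The aluminium has the larger α, so on cooling it would change length more than the brass if both were free. The rigid plates force a common final length, so the aluminium is put into tension and the brass into compression, with equal and opposite forces P (no external load).
Compatibility of the two members (thermal + elastic change equal): (α₁ − α₂)ΔT = P·[1/(A₁E₁) + 1/(A₂E₂)].
|α₁ − α₂|·ΔT = 3.3×10⁻⁶ × 177 = 0.0005841.
1/(A₁E₁) + 1/(A₂E₂) = 1/(1825×106×10³) + 1/(1125×72×10³) = 1.751×10⁻⁸ N⁻¹.
So P = 0.0005841 / 1.751×10⁻⁸ = 33.35 kN.
σ_{aluminium} = P/A₂ = 33350/1125 = 29.64 MPa, tensile.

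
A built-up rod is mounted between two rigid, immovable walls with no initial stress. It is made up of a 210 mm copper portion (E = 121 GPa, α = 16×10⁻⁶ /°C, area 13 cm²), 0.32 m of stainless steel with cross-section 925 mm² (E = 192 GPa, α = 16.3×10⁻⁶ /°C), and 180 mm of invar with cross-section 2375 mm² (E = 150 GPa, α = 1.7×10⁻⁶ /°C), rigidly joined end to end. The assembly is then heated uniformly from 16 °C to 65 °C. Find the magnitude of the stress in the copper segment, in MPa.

Free thermal expansion of the whole bar: Σ αᵢΔT Lᵢ = 16×10⁻⁶×49×210 + 16.3×10⁻⁶×49×320 + 1.7×10⁻⁶×49×180 = 0.4352 mm.
Since the ends are fixed, an axial force P builds up, equal in every segment, with P · Σ Lᵢ/(AᵢEᵢ) = δ_free.
Σ Lᵢ/(AᵢEᵢ) = 210/(1300×121×10³) + 320/(925×192×10³) + 180/(2375×150×10³) = 3.642×10⁻⁶ mm/N.
So P = 0.4352 / 3.642×10⁻⁶ = 119.5 kN, compressive.
σ_{copper} = P / A = 119500 / 1300 = 91.92 MPa.

σ ≈ 91.9 MPa (compressive)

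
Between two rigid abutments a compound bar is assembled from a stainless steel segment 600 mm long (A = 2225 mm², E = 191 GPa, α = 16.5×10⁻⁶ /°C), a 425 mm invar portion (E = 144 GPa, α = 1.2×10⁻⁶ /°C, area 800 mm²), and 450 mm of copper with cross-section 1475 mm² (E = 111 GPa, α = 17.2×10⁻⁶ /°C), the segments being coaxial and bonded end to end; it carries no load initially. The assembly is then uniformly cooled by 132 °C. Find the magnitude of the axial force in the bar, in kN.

P ≈ 305 kN (tensile)

If the supports were absent, the total length change would be Σ αᵢΔT Lᵢ = 16.5×10⁻⁶×132×600 + 1.2×10⁻⁶×132×425 + 17.2×10⁻⁶×132×450 = 2.396 mm.
The rigid supports impose zero overall length change; the single axial force P common to all segments must satisfy P Σ Lᵢ/(AᵢEᵢ) = δ_free.
The series flexibility is Σ Lᵢ/(AᵢEᵢ) = 600/(2225×191×10³) + 425/(800×144×10³) + 450/(1475×111×10³) = 7.85×10⁻⁶ mm/N.
Hence P = δ_free / Σ(L/AE) = 2.396/7.85×10⁻⁶ = 305.2 kN (tensile).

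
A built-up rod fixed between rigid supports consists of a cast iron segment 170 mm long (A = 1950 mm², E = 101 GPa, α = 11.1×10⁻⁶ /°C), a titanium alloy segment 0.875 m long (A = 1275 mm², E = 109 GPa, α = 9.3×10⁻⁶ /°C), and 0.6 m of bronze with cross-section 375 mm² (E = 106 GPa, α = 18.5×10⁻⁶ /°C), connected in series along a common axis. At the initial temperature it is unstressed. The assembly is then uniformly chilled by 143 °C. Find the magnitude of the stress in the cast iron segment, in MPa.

σ ≈ 69.6 MPa (tensile)

If the supports were absent, the total length change would be Σ αᵢΔT Lᵢ = 11.1×10⁻⁶×143×170 + 9.3×10⁻⁶×143×875 + 18.5×10⁻⁶×143×600 = 3.021 mm.
The rigid supports impose zero overall length change; the single axial force P common to all segments must satisfy P Σ Lᵢ/(AᵢEᵢ) = δ_free.
Σ Lᵢ/(AᵢEᵢ) = 170/(1950×101×10³) + 875/(1275×109×10³) + 600/(375×106×10³) = 2.225×10⁻⁵ mm/N.
Hence P = δ_free / Σ(L/AE) = 3.021/2.225×10⁻⁵ = 135.7 kN (tensile).
σ_{cast iron} = P / A = 135700 / 1950 = 69.61 MPa.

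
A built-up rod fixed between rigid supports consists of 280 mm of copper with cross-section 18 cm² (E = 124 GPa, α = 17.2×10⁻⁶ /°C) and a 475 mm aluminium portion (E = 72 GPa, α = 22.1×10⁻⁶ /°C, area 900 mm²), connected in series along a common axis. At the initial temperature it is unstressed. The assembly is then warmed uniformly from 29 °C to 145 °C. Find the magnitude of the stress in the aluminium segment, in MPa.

Free thermal expansion of the whole bar: Σ αᵢΔT Lᵢ = 17.2×10⁻⁶×116×280 + 22.1×10⁻⁶×116×475 = 1.776 mm.
The walls prevent any net length change, so an axial force P (same in every segment) develops. Compatibility: P · Σ Lᵢ/(AᵢEᵢ) = δ_free.
Σ Lᵢ/(AᵢEᵢ) = 280/(1800×124×10³) + 475/(900×72×10³) = 8.585×10⁻⁶ mm/N.
Hence P = δ_free / Σ(L/AE) = 1.776/8.585×10⁻⁶ = 206.9 kN (compressive).
σ_{aluminium} = P / A = 206900 / 900 = 229.9 MPa.

σ ≈ 230 MPa (compressive)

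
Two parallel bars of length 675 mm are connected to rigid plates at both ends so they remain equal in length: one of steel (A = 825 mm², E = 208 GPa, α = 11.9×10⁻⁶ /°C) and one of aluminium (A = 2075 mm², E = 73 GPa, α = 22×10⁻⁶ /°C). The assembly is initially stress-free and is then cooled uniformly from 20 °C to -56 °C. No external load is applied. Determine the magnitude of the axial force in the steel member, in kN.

P ≈ 61.8 kN (compressive in the steel)

The aluminium has the larger α, so on cooling it would change length more than the steel if both were free. The rigid plates force a common final length, so the aluminium is put into tension and the steel into compression, with equal and opposite forces P (no external load).
Compatibility of the two members (thermal + elastic change equal): (α₁ − α₂)ΔT = P·[1/(A₁E₁) + 1/(A₂E₂)].
|α₁ − α₂|·ΔT = 10.1×10⁻⁶ × 76 = 0.0007676.
1/(A₁E₁) + 1/(A₂E₂) = 1/(825×208×10³) + 1/(2075×73×10³) = 1.243×10⁻⁸ N⁻¹.
P = 0.0007676 / 1.243×10⁻⁸ = 61760 N = 61.76 kN.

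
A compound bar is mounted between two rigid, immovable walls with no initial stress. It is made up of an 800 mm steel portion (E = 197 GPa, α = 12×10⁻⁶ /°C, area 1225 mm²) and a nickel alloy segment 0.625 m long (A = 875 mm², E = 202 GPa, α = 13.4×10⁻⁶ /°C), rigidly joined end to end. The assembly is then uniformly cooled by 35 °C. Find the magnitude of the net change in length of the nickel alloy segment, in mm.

|ΔL| ≈ 0.0316 mm

Free thermal contraction of the whole bar: Σ αᵢΔT Lᵢ = 12×10⁻⁶×35×800 + 13.4×10⁻⁶×35×625 = 0.6291 mm.
Since the ends are fixed, an axial force P builds up, equal in every segment, with P · Σ Lᵢ/(AᵢEᵢ) = δ_free.
Σ Lᵢ/(AᵢEᵢ) = 800/(1225×197×10³) + 625/(875×202×10³) = 6.851×10⁻⁶ mm/N.
So P = 0.6291 / 6.851×10⁻⁶ = 91.83 kN, tensile.
For the nickel alloy segment, free thermal change = 13.4×10⁻⁶×35×625 = 0.2931 mm and elastic change from P = 91830×625/(875×202×10³) = 0.3247 mm; these oppose, so the net change is 0.0316 mm (segment lengthens).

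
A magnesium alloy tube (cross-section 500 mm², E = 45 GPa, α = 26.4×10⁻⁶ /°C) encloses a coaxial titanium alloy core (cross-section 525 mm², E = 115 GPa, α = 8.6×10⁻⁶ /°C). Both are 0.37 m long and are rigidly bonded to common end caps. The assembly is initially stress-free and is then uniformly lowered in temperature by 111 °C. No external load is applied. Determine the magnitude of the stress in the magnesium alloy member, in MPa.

σ ≈ 64.8 MPa (tensile)

Equilibrium of a rigid end plate with no external load gives equal and opposite internal forces ±P in the two members. Since α_{magnesium alloy} > α_{titanium alloy}, cooling drives the magnesium alloy into tension and the titanium alloy into compression.
Equating the net (thermal + elastic) strains gives |α₁ − α₂|·ΔT = P·[1/(A₁E₁) + 1/(A₂E₂)].
|α₁ − α₂|·ΔT = 17.8×10⁻⁶ × 111 = 0.001976.
1/(A₁E₁) + 1/(A₂E₂) = 1/(500×45×10³) + 1/(525×115×10³) = 6.101×10⁻⁸ N⁻¹.
So P = 0.001976 / 6.101×10⁻⁸ = 32.39 kN.
σ_{magnesium alloy} = P/A₁ = 32390/500 = 64.77 MPa, tensile.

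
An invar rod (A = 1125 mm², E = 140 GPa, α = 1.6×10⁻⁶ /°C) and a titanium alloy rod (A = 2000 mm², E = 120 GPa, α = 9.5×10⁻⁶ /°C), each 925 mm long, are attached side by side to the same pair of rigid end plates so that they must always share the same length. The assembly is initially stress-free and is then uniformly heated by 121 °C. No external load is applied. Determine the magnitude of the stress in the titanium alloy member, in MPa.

σ ≈ 45.5 MPa (compressive)

Equilibrium of a rigid end plate with no external load gives equal and opposite internal forces ±P in the two members. Since α_{titanium alloy} > α_{invar}, heating drives the titanium alloy into compression and the invar into tension.
Setting the final lengths equal and cancelling L: (α₁ − α₂)ΔT = P/(A₁E₁) + P/(A₂E₂).
|α₁ − α₂|·ΔT = 7.9×10⁻⁶ × 121 = 0.0009559.
1/(A₁E₁) + 1/(A₂E₂) = 1/(1125×140×10³) + 1/(2000×120×10³) = 1.052×10⁻⁸ N⁻¹.
P = 0.0009559 / 1.052×10⁻⁸ = 90900 N = 90.9 kN.
σ_{titanium alloy} = P/A₂ = 90900/2000 = 45.45 MPa, compressive.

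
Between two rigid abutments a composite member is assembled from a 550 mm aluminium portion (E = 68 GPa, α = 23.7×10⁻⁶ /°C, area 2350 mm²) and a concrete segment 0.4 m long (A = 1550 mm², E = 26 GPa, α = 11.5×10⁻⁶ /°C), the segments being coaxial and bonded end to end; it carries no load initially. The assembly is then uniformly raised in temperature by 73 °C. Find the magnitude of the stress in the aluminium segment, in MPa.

σ ≈ 41 MPa (compressive)

Free thermal expansion of the whole bar: Σ αᵢΔT Lᵢ = 23.7×10⁻⁶×73×550 + 11.5×10⁻⁶×73×400 = 1.287 mm.
Since the ends are fixed, an axial force P builds up, equal in every segment, with P · Σ Lᵢ/(AᵢEᵢ) = δ_free.
Σ Lᵢ/(AᵢEᵢ) = 550/(2350×68×10³) + 400/(1550×26×10³) = 1.337×10⁻⁵ mm/N.
P = 1.287 / 1.337×10⁻⁵ = 96310 N = 96.31 kN, compressive.
σ_{aluminium} = P / A = 96310 / 2350 = 40.98 MPa.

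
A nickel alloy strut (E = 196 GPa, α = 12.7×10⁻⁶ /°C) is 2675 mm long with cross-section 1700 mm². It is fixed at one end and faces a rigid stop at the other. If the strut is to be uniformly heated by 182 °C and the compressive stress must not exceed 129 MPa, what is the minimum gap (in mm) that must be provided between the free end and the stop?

Free expansion if unrestrained: δ_free = αΔT L = 12.7×10⁻⁶ × 182 × 2675 = 6.183 mm.
At the allowable stress the elastic shortening the wall may impose is σL/E = 129 × 2675 / (196×10³) = 1.761 mm.
The gap must absorb the remainder: g_min = 6.183 − 1.761 = 4.422 mm.

g ≈ 4.42 mm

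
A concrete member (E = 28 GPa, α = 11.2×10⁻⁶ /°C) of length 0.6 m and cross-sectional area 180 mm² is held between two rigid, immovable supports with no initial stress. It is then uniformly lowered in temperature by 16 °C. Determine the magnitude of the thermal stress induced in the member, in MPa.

The supports are rigid, so the total axial strain is zero. The restrained thermal strain is ε = αΔT = 11.2×10⁻⁶ × 16 = 179.2×10⁻⁶.
σ = EαΔT = 28×10³ × 11.2×10⁻⁶ × 16 = 5.018 MPa (tensile; the member is trying to contract).

σ ≈ 5.02 MPa (tensile)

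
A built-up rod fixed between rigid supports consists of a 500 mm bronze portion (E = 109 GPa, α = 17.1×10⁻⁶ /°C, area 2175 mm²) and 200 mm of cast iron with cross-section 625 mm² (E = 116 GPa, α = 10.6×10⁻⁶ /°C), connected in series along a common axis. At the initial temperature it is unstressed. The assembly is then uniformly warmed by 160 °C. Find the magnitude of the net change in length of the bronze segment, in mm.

|ΔL| ≈ 0.628 mm

Free thermal expansion of the whole bar: Σ αᵢΔT Lᵢ = 17.1×10⁻⁶×160×500 + 10.6×10⁻⁶×160×200 = 1.707 mm.
The walls prevent any net length change, so an axial force P (same in every segment) develops. Compatibility: P · Σ Lᵢ/(AᵢEᵢ) = δ_free.
Σ Lᵢ/(AᵢEᵢ) = 500/(2175×109×10³) + 200/(625×116×10³) = 4.868×10⁻⁶ mm/N.
P = 1.707 / 4.868×10⁻⁶ = 350700 N = 350.7 kN, compressive.
For the bronze segment, free thermal change = 17.1×10⁻⁶×160×500 = 1.368 mm and elastic change from P = 350700×500/(2175×109×10³) = 0.7397 mm; these oppose, so the net change is 0.628 mm (segment lengthens).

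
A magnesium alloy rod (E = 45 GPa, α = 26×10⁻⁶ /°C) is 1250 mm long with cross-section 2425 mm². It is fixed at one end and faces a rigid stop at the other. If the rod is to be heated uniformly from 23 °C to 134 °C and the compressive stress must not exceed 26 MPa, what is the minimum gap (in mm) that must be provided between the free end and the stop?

With no wall the rod would lengthen by αΔT L = 26×10⁻⁶ × 111 × 1250 = 3.607 mm.
A stress of 26 MPa corresponds to the wall pushing the rod back by σL/E = 26×1250/(45×10³) = 0.7222 mm.
So the gap has to take up the difference, g_min = δ_free − σL/E = 3.607 − 0.7222 = 2.885 mm.

g ≈ 2.89 mm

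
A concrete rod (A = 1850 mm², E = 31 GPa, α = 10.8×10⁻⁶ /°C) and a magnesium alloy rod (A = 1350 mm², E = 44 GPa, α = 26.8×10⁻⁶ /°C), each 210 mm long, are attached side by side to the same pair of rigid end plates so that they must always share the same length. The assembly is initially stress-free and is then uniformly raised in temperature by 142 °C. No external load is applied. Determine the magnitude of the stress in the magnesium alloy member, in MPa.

Equilibrium of a rigid end plate with no external load gives equal and opposite internal forces ±P in the two members. Since α_{magnesium alloy} > α_{concrete}, heating drives the magnesium alloy into compression and the concrete into tension.
Setting the final lengths equal and cancelling L: (α₁ − α₂)ΔT = P/(A₁E₁) + P/(A₂E₂).
|α₁ − α₂|·ΔT = 16×10⁻⁶ × 142 = 0.002272.
1/(A₁E₁) + 1/(A₂E₂) = 1/(1850×31×10³) + 1/(1350×44×10³) = 3.427×10⁻⁸ N⁻¹.
P = 0.002272 / 3.427×10⁻⁸ = 66290 N = 66.29 kN.
σ_{magnesium alloy} = P/A₂ = 66290/1350 = 49.11 MPa, compressive.

σ ≈ 49.1 MPa (compressive)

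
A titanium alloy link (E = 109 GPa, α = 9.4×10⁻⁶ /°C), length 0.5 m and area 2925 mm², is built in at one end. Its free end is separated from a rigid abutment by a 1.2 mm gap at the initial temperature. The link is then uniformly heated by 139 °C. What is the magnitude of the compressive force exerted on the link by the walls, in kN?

P ≈ 0 kN

Unrestrained expansion: δ_free = αΔT L = 9.4×10⁻⁶ × 139 × 500 = 0.6533 mm.
Since δ_free = 0.653 mm is less than the 1.2 mm gap, the link never touches the wall. No axial force develops.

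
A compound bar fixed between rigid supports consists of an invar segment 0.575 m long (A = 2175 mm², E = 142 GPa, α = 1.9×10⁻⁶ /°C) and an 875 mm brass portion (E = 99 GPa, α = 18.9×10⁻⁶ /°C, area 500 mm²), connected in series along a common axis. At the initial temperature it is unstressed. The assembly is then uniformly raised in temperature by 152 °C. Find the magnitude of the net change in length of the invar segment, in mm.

Free thermal expansion of the whole bar: Σ αᵢΔT Lᵢ = 1.9×10⁻⁶×152×575 + 18.9×10⁻⁶×152×875 = 2.68 mm.
Since the ends are fixed, an axial force P builds up, equal in every segment, with P · Σ Lᵢ/(AᵢEᵢ) = δ_free.
Σ Lᵢ/(AᵢEᵢ) = 575/(2175×142×10³) + 875/(500×99×10³) = 1.954×10⁻⁵ mm/N.
P = 2.68 / 1.954×10⁻⁵ = 137200 N = 137.2 kN, compressive.
For the invar segment, free thermal change = 1.9×10⁻⁶×152×575 = 0.1661 mm and elastic change from P = 137200×575/(2175×142×10³) = 0.2553 mm; these oppose, so the net change is 0.0893 mm (segment shortens).

|ΔL| ≈ 0.0893 mm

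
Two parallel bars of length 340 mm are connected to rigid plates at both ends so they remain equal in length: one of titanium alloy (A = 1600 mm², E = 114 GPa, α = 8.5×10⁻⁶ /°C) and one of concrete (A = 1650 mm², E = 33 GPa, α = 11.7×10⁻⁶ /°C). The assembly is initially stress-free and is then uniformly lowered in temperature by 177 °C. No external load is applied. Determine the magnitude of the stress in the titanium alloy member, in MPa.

σ ≈ 14.8 MPa (compressive)

The concrete has the larger α, so on cooling it would change length more than the titanium alloy if both were free. The rigid plates force a common final length, so the concrete is put into tension and the titanium alloy into compression, with equal and opposite forces P (no external load).
Equating the net (thermal + elastic) strains gives |α₁ − α₂|·ΔT = P·[1/(A₁E₁) + 1/(A₂E₂)].
|α₁ − α₂|·ΔT = 3.2×10⁻⁶ × 177 = 0.0005664.
1/(A₁E₁) + 1/(A₂E₂) = 1/(1600×114×10³) + 1/(1650×33×10³) = 2.385×10⁻⁸ N⁻¹.
So P = 0.0005664 / 2.385×10⁻⁸ = 23.75 kN.
σ_{titanium alloy} = P/A₁ = 23750/1600 = 14.84 MPa, compressive.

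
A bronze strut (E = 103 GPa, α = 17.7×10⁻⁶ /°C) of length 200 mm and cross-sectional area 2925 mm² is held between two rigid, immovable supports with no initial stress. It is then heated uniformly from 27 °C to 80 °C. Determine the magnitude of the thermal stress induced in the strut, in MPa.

σ ≈ 96.6 MPa (compressive)

Because both ends are immovable the net strain is zero, and the suppressed thermal strain is αΔT = 17.7×10⁻⁶ × 53 = 938.1×10⁻⁶.
σ = EαΔT = 103×10³ × 17.7×10⁻⁶ × 53 = 96.62 MPa (compressive; the strut is trying to expand).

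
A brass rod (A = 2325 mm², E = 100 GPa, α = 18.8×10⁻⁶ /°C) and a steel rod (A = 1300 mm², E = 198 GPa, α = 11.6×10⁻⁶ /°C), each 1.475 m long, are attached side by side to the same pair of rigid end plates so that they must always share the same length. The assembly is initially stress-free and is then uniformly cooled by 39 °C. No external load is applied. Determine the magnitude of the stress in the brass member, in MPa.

σ ≈ 14.8 MPa (tensile)

Both members must finish at the same length. With the larger α, the brass tends to over-contract; the plates restrain it, putting the brass in tension and the steel in compression. With no external load the two internal forces are equal and opposite, magnitude P.
Compatibility of the two members (thermal + elastic change equal): (α₁ − α₂)ΔT = P·[1/(A₁E₁) + 1/(A₂E₂)].
|α₁ − α₂|·ΔT = 7.2×10⁻⁶ × 39 = 0.0002808.
1/(A₁E₁) + 1/(A₂E₂) = 1/(2325×100×10³) + 1/(1300×198×10³) = 8.186×10⁻⁹ N⁻¹.
So P = 0.0002808 / 8.186×10⁻⁹ = 34.3 kN.
σ_{brass} = P/A₁ = 34300/2325 = 14.75 MPa, tensile.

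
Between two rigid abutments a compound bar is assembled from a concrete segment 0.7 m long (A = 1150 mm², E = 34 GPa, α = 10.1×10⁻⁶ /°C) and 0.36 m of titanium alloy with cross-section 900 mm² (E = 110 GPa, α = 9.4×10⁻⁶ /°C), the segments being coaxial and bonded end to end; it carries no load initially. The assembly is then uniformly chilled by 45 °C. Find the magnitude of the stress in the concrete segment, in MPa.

σ ≈ 19 MPa (tensile)

With the walls removed the bar would change length by δ_free = Σ αᵢΔT Lᵢ = 10.1×10⁻⁶×45×700 + 9.4×10⁻⁶×45×360 = 0.4704 mm.
The rigid supports impose zero overall length change; the single axial force P common to all segments must satisfy P Σ Lᵢ/(AᵢEᵢ) = δ_free.
The series flexibility is Σ Lᵢ/(AᵢEᵢ) = 700/(1150×34×10³) + 360/(900×110×10³) = 2.154×10⁻⁵ mm/N.
P = 0.4704 / 2.154×10⁻⁵ = 21840 N = 21.84 kN, tensile.
σ_{concrete} = P / A = 21840 / 1150 = 18.99 MPa.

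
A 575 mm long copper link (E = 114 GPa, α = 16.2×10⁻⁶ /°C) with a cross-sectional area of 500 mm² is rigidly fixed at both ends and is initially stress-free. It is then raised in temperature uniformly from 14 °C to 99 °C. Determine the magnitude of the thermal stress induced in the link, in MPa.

σ ≈ 157 MPa (compressive)

The supports are rigid, so the total axial strain is zero. The restrained thermal strain is ε = αΔT = 16.2×10⁻⁶ × 85 = 1377×10⁻⁶.
The stress required to suppress this strain is σ = Eε = 114×10³ × 1377×10⁻⁶ = 157 MPa, compressive since the link is trying to expand.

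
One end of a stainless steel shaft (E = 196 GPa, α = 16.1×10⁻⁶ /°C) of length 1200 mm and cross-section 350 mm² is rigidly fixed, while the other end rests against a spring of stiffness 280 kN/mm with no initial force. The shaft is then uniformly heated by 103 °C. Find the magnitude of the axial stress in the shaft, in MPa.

σ ≈ 270 MPa (compressive)

The unrestrained thermal change is αΔT L = 16.1×10⁻⁶ × 103 × 1200 = 1.99 mm.
With a force P in the spring, the elastic change of the shaft is PL/(AE) and that of the spring is P/k; compatibility requires their sum to equal δ_free.
So P = δ_free / [L/(AE) + 1/k] = 1.99 / [ 1200/(350×196×10³) + 1/(280×10³) ].
P = 1.99 / 2.106×10⁻⁵ = 94470 N.
σ = P/A = 94470/350 = 269.9 MPa.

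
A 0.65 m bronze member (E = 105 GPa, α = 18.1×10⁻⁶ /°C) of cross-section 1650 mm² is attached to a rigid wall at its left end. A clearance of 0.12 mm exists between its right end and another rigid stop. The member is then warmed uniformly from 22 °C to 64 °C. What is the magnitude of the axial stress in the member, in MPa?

σ ≈ 60.4 MPa (compressive)

Unrestrained expansion: δ_free = αΔT L = 18.1×10⁻⁶ × 42 × 650 = 0.4941 mm.
The gap closes (δ_free > 0.12 mm) and the wall then resists a further 0.4941 − 0.12 = 0.3741 mm of expansion.
That suppressed elongation corresponds to σ = E·Δ/L = 105×10³ × 0.3741/650 = 60.44 MPa.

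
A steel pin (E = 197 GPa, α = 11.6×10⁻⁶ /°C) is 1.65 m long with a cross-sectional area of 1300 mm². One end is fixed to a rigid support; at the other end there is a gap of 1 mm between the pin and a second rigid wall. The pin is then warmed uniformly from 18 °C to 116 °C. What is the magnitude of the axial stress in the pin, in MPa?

Free thermal elongation = αΔT L = 11.6×10⁻⁶ × 98 × 1650 = 1.876 mm.
After closing the 1 mm clearance, 1.876 − 1 = 0.8757 mm of expansion remains to be suppressed by the wall.
So σ = E(δ_free − g)/L = 197×10³ × 0.8757/1650 = 104.6 MPa.

σ ≈ 105 MPa (compressive)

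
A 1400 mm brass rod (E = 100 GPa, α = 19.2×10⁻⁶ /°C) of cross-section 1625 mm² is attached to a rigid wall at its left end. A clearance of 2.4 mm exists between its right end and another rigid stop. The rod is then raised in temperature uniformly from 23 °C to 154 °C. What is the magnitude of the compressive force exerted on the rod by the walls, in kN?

P ≈ 130 kN

If the wall were absent the rod would grow by αΔT L = 19.2×10⁻⁶ × 131 × 1400 = 3.521 mm.
After closing the 2.4 mm clearance, 3.521 − 2.4 = 1.121 mm of expansion remains to be suppressed by the wall.
Compatibility: PL/(AE) = 1.121 mm, so σ = P/A = E × (1.121/1400) = 80.09 MPa.
P = σA = 80.09 × 1625 = 130.1 kN.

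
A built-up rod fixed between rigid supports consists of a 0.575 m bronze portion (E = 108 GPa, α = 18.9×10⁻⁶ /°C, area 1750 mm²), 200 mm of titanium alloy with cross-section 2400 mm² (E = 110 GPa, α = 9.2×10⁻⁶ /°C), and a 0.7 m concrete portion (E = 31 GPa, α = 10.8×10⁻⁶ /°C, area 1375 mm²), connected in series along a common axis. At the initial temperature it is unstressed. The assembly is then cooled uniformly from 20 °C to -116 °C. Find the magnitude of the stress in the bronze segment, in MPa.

σ ≈ 77.9 MPa (tensile)

If the supports were absent, the total length change would be Σ αᵢΔT Lᵢ = 18.9×10⁻⁶×136×575 + 9.2×10⁻⁶×136×200 + 10.8×10⁻⁶×136×700 = 2.756 mm.
The rigid supports impose zero overall length change; the single axial force P common to all segments must satisfy P Σ Lᵢ/(AᵢEᵢ) = δ_free.
Σ Lᵢ/(AᵢEᵢ) = 575/(1750×108×10³) + 200/(2400×110×10³) + 700/(1375×31×10³) = 2.022×10⁻⁵ mm/N.
Hence P = δ_free / Σ(L/AE) = 2.756/2.022×10⁻⁵ = 136.3 kN (tensile).
σ_{bronze} = P / A = 136300 / 1750 = 77.89 MPa.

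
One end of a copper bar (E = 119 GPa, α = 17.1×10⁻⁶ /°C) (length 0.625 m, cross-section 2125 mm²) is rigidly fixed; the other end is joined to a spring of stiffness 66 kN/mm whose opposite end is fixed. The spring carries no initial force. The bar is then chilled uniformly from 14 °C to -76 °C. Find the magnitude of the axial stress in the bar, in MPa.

The unrestrained thermal change is αΔT L = 17.1×10⁻⁶ × 90 × 625 = 0.9619 mm.
Let P be the tensile force in the spring. The bar extends elastically by PL/(AE) and the spring stretches by P/k; together these equal δ_free.
P [ L/(AE) + 1/k ] = δ_free → P [ 625/(2125×119×10³) + 1/(66×10³) ] = 0.9619.
P = 0.9619 / 1.762×10⁻⁵ = 54580 N.
σ = P/A = 54580/2125 = 25.68 MPa.

σ ≈ 25.7 MPa (tensile)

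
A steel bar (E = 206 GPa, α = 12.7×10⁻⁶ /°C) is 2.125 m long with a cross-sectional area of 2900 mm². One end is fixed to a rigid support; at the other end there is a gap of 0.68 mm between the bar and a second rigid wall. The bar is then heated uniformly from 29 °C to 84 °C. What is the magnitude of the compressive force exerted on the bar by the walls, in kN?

P ≈ 226 kN

If the wall were absent the bar would grow by αΔT L = 12.7×10⁻⁶ × 55 × 2125 = 1.484 mm.
This exceeds the 0.68 mm gap, so the wall pushes back. The portion of expansion that must be recovered elastically is δ_free − gap = 1.484 − 0.68 = 0.8043 mm.
That suppressed elongation corresponds to σ = E·Δ/L = 206×10³ × 0.8043/2125 = 77.97 MPa.
Force on the wall = σA = 77.97 × 2900 mm² = 226.1 kN.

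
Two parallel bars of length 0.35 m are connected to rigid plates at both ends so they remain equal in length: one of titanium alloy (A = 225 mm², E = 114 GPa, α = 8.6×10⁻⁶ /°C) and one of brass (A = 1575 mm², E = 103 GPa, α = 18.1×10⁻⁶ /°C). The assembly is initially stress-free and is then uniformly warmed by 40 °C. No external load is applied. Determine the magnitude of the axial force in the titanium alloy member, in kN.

P ≈ 8.42 kN (tensile in the titanium alloy)

Both members must finish at the same length. With the larger α, the brass tends to over-expand; the plates restrain it, putting the brass in compression and the titanium alloy in tension. With no external load the two internal forces are equal and opposite, magnitude P.
Equating the net (thermal + elastic) strains gives |α₁ − α₂|·ΔT = P·[1/(A₁E₁) + 1/(A₂E₂)].
|α₁ − α₂|·ΔT = 9.5×10⁻⁶ × 40 = 0.00038.
1/(A₁E₁) + 1/(A₂E₂) = 1/(225×114×10³) + 1/(1575×103×10³) = 4.515×10⁻⁸ N⁻¹.
P = 0.00038 / 4.515×10⁻⁸ = 8416 N = 8.416 kN.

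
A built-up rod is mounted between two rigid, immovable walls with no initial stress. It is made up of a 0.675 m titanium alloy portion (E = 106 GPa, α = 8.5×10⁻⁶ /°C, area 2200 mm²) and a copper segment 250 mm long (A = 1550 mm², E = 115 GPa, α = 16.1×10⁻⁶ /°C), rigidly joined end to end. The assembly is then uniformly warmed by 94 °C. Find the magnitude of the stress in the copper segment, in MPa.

Free thermal expansion of the whole bar: Σ αᵢΔT Lᵢ = 8.5×10⁻⁶×94×675 + 16.1×10⁻⁶×94×250 = 0.9177 mm.
The walls prevent any net length change, so an axial force P (same in every segment) develops. Compatibility: P · Σ Lᵢ/(AᵢEᵢ) = δ_free.
Σ Lᵢ/(AᵢEᵢ) = 675/(2200×106×10³) + 250/(1550×115×10³) = 4.297×10⁻⁶ mm/N.
Hence P = δ_free / Σ(L/AE) = 0.9177/4.297×10⁻⁶ = 213.6 kN (compressive).
σ_{copper} = P / A = 213600 / 1550 = 137.8 MPa.

σ ≈ 138 MPa (compressive)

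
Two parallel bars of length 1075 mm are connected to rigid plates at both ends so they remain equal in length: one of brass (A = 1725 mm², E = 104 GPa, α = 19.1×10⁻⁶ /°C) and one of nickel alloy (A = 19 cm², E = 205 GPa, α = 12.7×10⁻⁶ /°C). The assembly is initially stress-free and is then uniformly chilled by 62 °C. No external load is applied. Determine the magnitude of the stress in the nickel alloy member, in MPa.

σ ≈ 25.7 MPa (compressive)

The brass has the larger α, so on cooling it would change length more than the nickel alloy if both were free. The rigid plates force a common final length, so the brass is put into tension and the nickel alloy into compression, with equal and opposite forces P (no external load).
Equating the net (thermal + elastic) strains gives |α₁ − α₂|·ΔT = P·[1/(A₁E₁) + 1/(A₂E₂)].
|α₁ − α₂|·ΔT = 6.4×10⁻⁶ × 62 = 0.0003968.
1/(A₁E₁) + 1/(A₂E₂) = 1/(1725×104×10³) + 1/(1900×205×10³) = 8.142×10⁻⁹ N⁻¹.
P = 0.0003968 / 8.142×10⁻⁹ = 48740 N = 48.74 kN.
σ_{nickel alloy} = P/A₂ = 48740/1900 = 25.65 MPa, compressive.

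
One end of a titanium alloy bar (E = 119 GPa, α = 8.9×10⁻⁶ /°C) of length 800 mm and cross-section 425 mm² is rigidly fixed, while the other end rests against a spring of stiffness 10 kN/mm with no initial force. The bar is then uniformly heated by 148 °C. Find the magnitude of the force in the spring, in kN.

The unrestrained thermal change is αΔT L = 8.9×10⁻⁶ × 148 × 800 = 1.054 mm.
Let P be the compressive force at the spring. The bar shortens elastically by PL/(AE) and the spring compresses by P/k; together these equal δ_free.
So P = δ_free / [L/(AE) + 1/k] = 1.054 / [ 800/(425×119×10³) + 1/(10×10³) ].
P = 1.054 / 0.0001158 = 9098 N.

P ≈ 9.1 kN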